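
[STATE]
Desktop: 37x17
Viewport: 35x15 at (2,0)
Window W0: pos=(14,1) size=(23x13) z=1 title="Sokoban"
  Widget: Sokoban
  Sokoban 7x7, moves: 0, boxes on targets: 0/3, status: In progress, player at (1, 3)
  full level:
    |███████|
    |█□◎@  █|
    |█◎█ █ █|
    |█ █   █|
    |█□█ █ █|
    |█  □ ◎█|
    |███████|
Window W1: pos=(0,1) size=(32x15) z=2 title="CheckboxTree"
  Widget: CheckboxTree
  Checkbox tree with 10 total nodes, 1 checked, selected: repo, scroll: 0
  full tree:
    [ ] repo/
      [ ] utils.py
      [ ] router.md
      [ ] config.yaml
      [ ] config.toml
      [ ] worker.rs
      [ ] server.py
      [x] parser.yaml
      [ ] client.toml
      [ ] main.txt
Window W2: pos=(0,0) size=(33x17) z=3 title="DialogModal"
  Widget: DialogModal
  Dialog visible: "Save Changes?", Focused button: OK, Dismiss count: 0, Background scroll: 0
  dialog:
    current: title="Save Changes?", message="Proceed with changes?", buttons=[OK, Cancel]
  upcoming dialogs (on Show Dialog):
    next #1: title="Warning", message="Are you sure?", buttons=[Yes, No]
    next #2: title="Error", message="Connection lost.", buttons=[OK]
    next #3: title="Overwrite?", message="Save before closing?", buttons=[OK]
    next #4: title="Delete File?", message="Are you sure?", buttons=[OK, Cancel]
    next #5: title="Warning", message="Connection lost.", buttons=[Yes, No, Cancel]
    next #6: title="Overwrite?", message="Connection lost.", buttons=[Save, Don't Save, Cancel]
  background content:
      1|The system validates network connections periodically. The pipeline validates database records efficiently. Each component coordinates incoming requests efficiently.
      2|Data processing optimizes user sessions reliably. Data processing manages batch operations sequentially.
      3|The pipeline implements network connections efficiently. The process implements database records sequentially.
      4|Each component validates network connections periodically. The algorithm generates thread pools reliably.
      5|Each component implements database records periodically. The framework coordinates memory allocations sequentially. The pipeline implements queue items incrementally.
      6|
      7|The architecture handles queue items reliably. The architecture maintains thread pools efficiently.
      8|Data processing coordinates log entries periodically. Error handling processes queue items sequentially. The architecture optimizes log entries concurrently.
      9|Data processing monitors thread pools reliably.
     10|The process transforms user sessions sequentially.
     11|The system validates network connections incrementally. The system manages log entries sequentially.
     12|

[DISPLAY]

━━━━━━━━━━━━━━━━━━━━━━━━━━━━━━┓    
DialogModal                   ┃━━━┓
──────────────────────────────┨   ┃
he system validates network co┃───┨
ata processing optimizes user ┃   ┃
he pipeline implements network┃   ┃
ach component validates networ┃   ┃
ac┌───────────────────────┐tab┃   ┃
  │     Save Changes?     │   ┃   ┃
he│ Proceed with changes? │ue ┃   ┃
at│     [OK]  Cancel      │log┃   ┃
at└───────────────────────┘ead┃   ┃
he process transforms user ses┃   ┃
he system validates network co┃━━━┛
                              ┃    


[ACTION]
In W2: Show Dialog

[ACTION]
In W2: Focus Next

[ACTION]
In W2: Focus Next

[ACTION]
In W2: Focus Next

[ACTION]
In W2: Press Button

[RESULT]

━━━━━━━━━━━━━━━━━━━━━━━━━━━━━━┓    
DialogModal                   ┃━━━┓
──────────────────────────────┨   ┃
he system validates network co┃───┨
ata processing optimizes user ┃   ┃
he pipeline implements network┃   ┃
ach component validates networ┃   ┃
ach component implements datab┃   ┃
                              ┃   ┃
he architecture handles queue ┃   ┃
ata processing coordinates log┃   ┃
ata processing monitors thread┃   ┃
he process transforms user ses┃   ┃
he system validates network co┃━━━┛
                              ┃    


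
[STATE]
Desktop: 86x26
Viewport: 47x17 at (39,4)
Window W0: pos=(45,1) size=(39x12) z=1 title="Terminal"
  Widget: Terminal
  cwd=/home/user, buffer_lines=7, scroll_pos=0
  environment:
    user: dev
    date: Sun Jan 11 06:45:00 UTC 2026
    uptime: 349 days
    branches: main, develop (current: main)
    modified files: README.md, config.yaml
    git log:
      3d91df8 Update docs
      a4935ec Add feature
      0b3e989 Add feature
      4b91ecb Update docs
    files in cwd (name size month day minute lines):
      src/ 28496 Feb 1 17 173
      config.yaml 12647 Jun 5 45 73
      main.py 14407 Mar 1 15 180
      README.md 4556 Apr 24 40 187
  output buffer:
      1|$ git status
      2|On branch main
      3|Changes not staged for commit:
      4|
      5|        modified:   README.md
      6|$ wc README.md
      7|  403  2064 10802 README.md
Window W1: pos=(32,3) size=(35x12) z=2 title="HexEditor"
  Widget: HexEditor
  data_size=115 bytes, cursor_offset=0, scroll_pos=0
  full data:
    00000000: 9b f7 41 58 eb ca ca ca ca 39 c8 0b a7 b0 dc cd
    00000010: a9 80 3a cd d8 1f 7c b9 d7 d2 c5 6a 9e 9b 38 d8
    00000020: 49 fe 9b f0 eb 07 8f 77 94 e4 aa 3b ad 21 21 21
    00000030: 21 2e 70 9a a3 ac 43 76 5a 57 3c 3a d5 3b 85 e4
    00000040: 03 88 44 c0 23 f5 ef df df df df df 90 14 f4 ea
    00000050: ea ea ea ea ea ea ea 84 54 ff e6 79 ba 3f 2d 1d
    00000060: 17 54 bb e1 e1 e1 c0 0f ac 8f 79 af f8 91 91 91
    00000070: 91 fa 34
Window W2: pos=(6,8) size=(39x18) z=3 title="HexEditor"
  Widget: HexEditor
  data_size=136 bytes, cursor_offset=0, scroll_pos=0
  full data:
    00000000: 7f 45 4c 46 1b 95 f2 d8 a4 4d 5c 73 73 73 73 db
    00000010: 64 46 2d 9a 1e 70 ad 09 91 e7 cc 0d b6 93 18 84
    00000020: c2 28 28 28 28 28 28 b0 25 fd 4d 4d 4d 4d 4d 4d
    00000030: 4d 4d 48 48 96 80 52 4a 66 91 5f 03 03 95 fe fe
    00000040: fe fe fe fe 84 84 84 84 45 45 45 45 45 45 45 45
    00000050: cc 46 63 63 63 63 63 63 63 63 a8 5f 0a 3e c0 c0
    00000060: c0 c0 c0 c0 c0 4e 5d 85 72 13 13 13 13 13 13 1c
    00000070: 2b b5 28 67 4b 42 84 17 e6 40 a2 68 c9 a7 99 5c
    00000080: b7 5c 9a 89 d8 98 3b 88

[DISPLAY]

itor                       ┃                ┃  
───────────────────────────┨                ┃  
00  9B f7 41 58 eb ca ca ca┃r commit:       ┃  
10  a9 80 3a cd d8 1f 7c b9┃                ┃  
━━━━━┓ fe 9b f0 eb 07 8f 77┃EADME.md        ┃  
     ┃ 2e 70 9a a3 ac 43 76┃                ┃  
─────┨ 88 44 c0 23 f5 ef df┃DME.md          ┃  
8  a4┃ ea ea ea ea ea ea 84┃                ┃  
9  91┃ 54 bb e1 e1 e1 c0 0f┃━━━━━━━━━━━━━━━━┛  
0  25┃ fa 34               ┃                   
a  66┃━━━━━━━━━━━━━━━━━━━━━┛                   
4  45┃                                         
3  63┃                                         
5  72┃                                         
7  e6┃                                         
8    ┃                                         
     ┃                                         


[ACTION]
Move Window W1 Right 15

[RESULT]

      ┃$┃ HexEditor                       ┃ ┃  
      ┃O┠─────────────────────────────────┨ ┃  
      ┃C┃00000000  9B f7 41 58 eb ca ca ca┃ ┃  
      ┃ ┃00000010  a9 80 3a cd d8 1f 7c b9┃ ┃  
━━━━━┓┃ ┃00000020  49 fe 9b f0 eb 07 8f 77┃ ┃  
     ┃┃$┃00000030  21 2e 70 9a a3 ac 43 76┃ ┃  
─────┨┃ ┃00000040  03 88 44 c0 23 f5 ef df┃ ┃  
8  a4┃┃$┃00000050  ea ea ea ea ea ea ea 84┃ ┃  
9  91┃┗━┃00000060  17 54 bb e1 e1 e1 c0 0f┃━┛  
0  25┃  ┃00000070  91 fa 34               ┃    
a  66┃  ┗━━━━━━━━━━━━━━━━━━━━━━━━━━━━━━━━━┛    
4  45┃                                         
3  63┃                                         
5  72┃                                         
7  e6┃                                         
8    ┃                                         
     ┃                                         


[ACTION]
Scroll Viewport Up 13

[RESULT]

                                               
      ┏━━━━━━━━━━━━━━━━━━━━━━━━━━━━━━━━━━━━━┓  
      ┃ Terminal                            ┃  
      ┠─┏━━━━━━━━━━━━━━━━━━━━━━━━━━━━━━━━━┓─┨  
      ┃$┃ HexEditor                       ┃ ┃  
      ┃O┠─────────────────────────────────┨ ┃  
      ┃C┃00000000  9B f7 41 58 eb ca ca ca┃ ┃  
      ┃ ┃00000010  a9 80 3a cd d8 1f 7c b9┃ ┃  
━━━━━┓┃ ┃00000020  49 fe 9b f0 eb 07 8f 77┃ ┃  
     ┃┃$┃00000030  21 2e 70 9a a3 ac 43 76┃ ┃  
─────┨┃ ┃00000040  03 88 44 c0 23 f5 ef df┃ ┃  
8  a4┃┃$┃00000050  ea ea ea ea ea ea ea 84┃ ┃  
9  91┃┗━┃00000060  17 54 bb e1 e1 e1 c0 0f┃━┛  
0  25┃  ┃00000070  91 fa 34               ┃    
a  66┃  ┗━━━━━━━━━━━━━━━━━━━━━━━━━━━━━━━━━┛    
4  45┃                                         
3  63┃                                         


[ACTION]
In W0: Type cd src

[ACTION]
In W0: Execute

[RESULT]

                                               
      ┏━━━━━━━━━━━━━━━━━━━━━━━━━━━━━━━━━━━━━┓  
      ┃ Terminal                            ┃  
      ┠─┏━━━━━━━━━━━━━━━━━━━━━━━━━━━━━━━━━┓─┨  
      ┃C┃ HexEditor                       ┃ ┃  
      ┃ ┠─────────────────────────────────┨ ┃  
      ┃ ┃00000000  9B f7 41 58 eb ca ca ca┃ ┃  
      ┃$┃00000010  a9 80 3a cd d8 1f 7c b9┃ ┃  
━━━━━┓┃ ┃00000020  49 fe 9b f0 eb 07 8f 77┃ ┃  
     ┃┃$┃00000030  21 2e 70 9a a3 ac 43 76┃ ┃  
─────┨┃ ┃00000040  03 88 44 c0 23 f5 ef df┃ ┃  
8  a4┃┃$┃00000050  ea ea ea ea ea ea ea 84┃ ┃  
9  91┃┗━┃00000060  17 54 bb e1 e1 e1 c0 0f┃━┛  
0  25┃  ┃00000070  91 fa 34               ┃    
a  66┃  ┗━━━━━━━━━━━━━━━━━━━━━━━━━━━━━━━━━┛    
4  45┃                                         
3  63┃                                         


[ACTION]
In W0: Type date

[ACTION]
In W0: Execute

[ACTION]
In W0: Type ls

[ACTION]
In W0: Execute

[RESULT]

                                               
      ┏━━━━━━━━━━━━━━━━━━━━━━━━━━━━━━━━━━━━━┓  
      ┃ Terminal                            ┃  
      ┠─┏━━━━━━━━━━━━━━━━━━━━━━━━━━━━━━━━━┓─┨  
      ┃ ┃ HexEditor                       ┃ ┃  
      ┃$┠─────────────────────────────────┨ ┃  
      ┃ ┃00000000  9B f7 41 58 eb ca ca ca┃ ┃  
      ┃$┃00000010  a9 80 3a cd d8 1f 7c b9┃ ┃  
━━━━━┓┃S┃00000020  49 fe 9b f0 eb 07 8f 77┃ ┃  
     ┃┃$┃00000030  21 2e 70 9a a3 ac 43 76┃ ┃  
─────┨┃s┃00000040  03 88 44 c0 23 f5 ef df┃d┃  
8  a4┃┃$┃00000050  ea ea ea ea ea ea ea 84┃ ┃  
9  91┃┗━┃00000060  17 54 bb e1 e1 e1 c0 0f┃━┛  
0  25┃  ┃00000070  91 fa 34               ┃    
a  66┃  ┗━━━━━━━━━━━━━━━━━━━━━━━━━━━━━━━━━┛    
4  45┃                                         
3  63┃                                         


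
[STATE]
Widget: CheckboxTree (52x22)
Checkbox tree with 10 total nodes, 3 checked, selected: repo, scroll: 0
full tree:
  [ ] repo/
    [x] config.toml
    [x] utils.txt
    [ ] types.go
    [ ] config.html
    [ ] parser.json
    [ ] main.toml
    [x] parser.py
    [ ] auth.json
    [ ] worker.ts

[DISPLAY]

>[-] repo/                                          
   [x] config.toml                                  
   [x] utils.txt                                    
   [ ] types.go                                     
   [ ] config.html                                  
   [ ] parser.json                                  
   [ ] main.toml                                    
   [x] parser.py                                    
   [ ] auth.json                                    
   [ ] worker.ts                                    
                                                    
                                                    
                                                    
                                                    
                                                    
                                                    
                                                    
                                                    
                                                    
                                                    
                                                    
                                                    


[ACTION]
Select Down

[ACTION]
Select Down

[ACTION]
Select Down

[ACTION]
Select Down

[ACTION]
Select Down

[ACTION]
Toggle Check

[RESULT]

 [-] repo/                                          
   [x] config.toml                                  
   [x] utils.txt                                    
   [ ] types.go                                     
   [ ] config.html                                  
>  [x] parser.json                                  
   [ ] main.toml                                    
   [x] parser.py                                    
   [ ] auth.json                                    
   [ ] worker.ts                                    
                                                    
                                                    
                                                    
                                                    
                                                    
                                                    
                                                    
                                                    
                                                    
                                                    
                                                    
                                                    


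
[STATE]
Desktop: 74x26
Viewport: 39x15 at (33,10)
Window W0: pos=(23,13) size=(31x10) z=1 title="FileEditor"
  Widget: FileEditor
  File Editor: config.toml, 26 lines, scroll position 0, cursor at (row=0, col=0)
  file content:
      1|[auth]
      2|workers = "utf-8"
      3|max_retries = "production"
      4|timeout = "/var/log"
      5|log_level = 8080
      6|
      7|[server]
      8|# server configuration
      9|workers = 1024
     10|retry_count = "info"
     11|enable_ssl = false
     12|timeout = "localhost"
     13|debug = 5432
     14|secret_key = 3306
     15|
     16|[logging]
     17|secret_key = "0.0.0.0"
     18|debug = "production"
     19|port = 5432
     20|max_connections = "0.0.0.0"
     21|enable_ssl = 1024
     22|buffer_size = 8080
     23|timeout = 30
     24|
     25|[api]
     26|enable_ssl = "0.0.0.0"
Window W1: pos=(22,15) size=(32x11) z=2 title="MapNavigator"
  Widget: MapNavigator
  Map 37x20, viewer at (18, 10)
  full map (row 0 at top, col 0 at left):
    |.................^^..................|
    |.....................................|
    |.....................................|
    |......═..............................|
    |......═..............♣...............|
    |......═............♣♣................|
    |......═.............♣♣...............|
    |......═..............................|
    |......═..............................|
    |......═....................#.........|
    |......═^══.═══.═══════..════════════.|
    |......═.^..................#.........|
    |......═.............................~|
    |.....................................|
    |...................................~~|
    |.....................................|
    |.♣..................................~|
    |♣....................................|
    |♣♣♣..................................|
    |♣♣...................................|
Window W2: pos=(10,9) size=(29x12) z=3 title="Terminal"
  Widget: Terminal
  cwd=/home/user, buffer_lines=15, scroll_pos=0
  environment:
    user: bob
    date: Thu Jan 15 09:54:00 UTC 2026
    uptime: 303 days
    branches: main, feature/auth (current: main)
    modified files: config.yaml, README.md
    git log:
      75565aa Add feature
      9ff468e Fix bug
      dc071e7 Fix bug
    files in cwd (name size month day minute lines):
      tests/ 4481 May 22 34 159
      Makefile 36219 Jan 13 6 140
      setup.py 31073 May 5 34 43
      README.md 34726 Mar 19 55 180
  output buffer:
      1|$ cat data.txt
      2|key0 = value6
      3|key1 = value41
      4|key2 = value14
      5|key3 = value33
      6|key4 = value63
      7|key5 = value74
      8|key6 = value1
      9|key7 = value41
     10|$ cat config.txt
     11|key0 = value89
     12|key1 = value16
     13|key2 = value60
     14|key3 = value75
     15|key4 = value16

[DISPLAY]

     ┃                                 
─────┨                                 
     ┃                                 
     ┃━━━━━━━━━━━━━━┓                  
     ┃              ┃                  
     ┃━━━━━━━━━━━━━━┓                  
     ┃              ┃                  
     ┃──────────────┨                  
     ┃..............┃                  
     ┃..............┃                  
━━━━━┛........#.....┃                  
═.═══@═══..═════════┃                  
..............#.....┃                  
....................┃                  
....................┃                  


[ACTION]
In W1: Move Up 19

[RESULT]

     ┃                                 
─────┨                                 
     ┃                                 
     ┃━━━━━━━━━━━━━━┓                  
     ┃              ┃                  
     ┃━━━━━━━━━━━━━━┓                  
     ┃              ┃                  
     ┃──────────────┨                  
     ┃              ┃                  
     ┃              ┃                  
━━━━━┛              ┃                  
....^@..............┃                  
....................┃                  
....................┃                  
....................┃                  


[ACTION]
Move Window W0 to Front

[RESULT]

     ┃                                 
─────┨                                 
     ┃                                 
━━━━━━━━━━━━━━━━━━━━┓                  
or                  ┃                  
────────────────────┨                  
                   ▲┃                  
 "utf-8"           █┃                  
es = "production"  ░┃                  
 "/var/log"        ░┃                  
 = 8080            ░┃                  
                   ▼┃                  
━━━━━━━━━━━━━━━━━━━━┛                  
....................┃                  
....................┃                  


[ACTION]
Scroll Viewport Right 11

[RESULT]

   ┃                                   
───┨                                   
   ┃                                   
━━━━━━━━━━━━━━━━━━┓                    
                  ┃                    
──────────────────┨                    
                 ▲┃                    
utf-8"           █┃                    
 = "production"  ░┃                    
/var/log"        ░┃                    
 8080            ░┃                    
                 ▼┃                    
━━━━━━━━━━━━━━━━━━┛                    
..................┃                    
..................┃                    


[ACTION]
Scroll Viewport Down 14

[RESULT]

───┨                                   
   ┃                                   
━━━━━━━━━━━━━━━━━━┓                    
                  ┃                    
──────────────────┨                    
                 ▲┃                    
utf-8"           █┃                    
 = "production"  ░┃                    
/var/log"        ░┃                    
 8080            ░┃                    
                 ▼┃                    
━━━━━━━━━━━━━━━━━━┛                    
..................┃                    
..................┃                    
━━━━━━━━━━━━━━━━━━┛                    


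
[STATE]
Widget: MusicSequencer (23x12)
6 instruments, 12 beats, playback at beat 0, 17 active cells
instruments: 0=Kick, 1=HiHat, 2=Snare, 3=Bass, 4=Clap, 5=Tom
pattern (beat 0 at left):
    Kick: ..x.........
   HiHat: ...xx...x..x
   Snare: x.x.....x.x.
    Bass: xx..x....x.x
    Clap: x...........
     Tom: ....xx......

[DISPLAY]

      ▼12345678901     
  Kick··█·········     
 HiHat···██···█··█     
 Snare█·█·····█·█·     
  Bass██··█····█·█     
  Clap█···········     
   Tom····██······     
                       
                       
                       
                       
                       


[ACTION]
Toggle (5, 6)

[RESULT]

      ▼12345678901     
  Kick··█·········     
 HiHat···██···█··█     
 Snare█·█·····█·█·     
  Bass██··█····█·█     
  Clap█···········     
   Tom····███·····     
                       
                       
                       
                       
                       


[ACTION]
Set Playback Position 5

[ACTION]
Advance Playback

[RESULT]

      012345▼78901     
  Kick··█·········     
 HiHat···██···█··█     
 Snare█·█·····█·█·     
  Bass██··█····█·█     
  Clap█···········     
   Tom····███·····     
                       
                       
                       
                       
                       


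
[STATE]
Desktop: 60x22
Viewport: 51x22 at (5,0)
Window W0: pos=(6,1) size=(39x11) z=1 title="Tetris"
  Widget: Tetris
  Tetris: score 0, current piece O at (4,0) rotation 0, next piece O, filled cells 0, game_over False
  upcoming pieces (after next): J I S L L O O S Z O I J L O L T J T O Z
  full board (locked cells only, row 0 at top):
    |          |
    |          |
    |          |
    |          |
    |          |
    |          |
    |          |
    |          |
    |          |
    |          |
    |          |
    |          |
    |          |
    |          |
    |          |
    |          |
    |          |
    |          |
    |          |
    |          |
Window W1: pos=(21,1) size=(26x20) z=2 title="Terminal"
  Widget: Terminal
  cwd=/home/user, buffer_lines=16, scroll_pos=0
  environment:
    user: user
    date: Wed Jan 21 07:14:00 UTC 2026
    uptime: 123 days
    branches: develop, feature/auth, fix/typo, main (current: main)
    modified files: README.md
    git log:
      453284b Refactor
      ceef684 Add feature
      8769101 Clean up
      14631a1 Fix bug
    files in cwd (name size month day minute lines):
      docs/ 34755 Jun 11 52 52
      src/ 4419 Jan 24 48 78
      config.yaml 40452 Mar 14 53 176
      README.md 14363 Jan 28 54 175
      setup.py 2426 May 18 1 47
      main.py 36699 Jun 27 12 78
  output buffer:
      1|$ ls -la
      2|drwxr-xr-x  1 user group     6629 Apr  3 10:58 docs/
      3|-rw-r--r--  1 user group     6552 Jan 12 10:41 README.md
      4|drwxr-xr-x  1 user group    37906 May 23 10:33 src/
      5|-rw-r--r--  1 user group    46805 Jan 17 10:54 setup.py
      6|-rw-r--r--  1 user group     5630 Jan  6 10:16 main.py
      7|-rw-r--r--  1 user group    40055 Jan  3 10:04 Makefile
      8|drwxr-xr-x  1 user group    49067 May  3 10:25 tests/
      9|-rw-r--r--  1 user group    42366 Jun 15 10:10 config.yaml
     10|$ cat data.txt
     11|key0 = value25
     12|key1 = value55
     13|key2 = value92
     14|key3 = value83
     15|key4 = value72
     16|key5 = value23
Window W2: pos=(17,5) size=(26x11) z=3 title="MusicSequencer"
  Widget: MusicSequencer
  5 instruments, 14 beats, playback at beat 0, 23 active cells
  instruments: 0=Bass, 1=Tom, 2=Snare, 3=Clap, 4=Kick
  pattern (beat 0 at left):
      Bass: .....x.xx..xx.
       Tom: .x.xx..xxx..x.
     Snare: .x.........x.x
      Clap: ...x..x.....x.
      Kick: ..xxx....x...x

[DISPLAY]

                                                   
 ┏━━━━━━━━━━━━━━┏━━━━━━━━━━━━━━━━━━━━━━━━┓         
 ┃ Tetris       ┃ Terminal               ┃         
 ┠──────────────┠────────────────────────┨         
 ┃          │Nex┃$ ls -la                ┃         
 ┃          ┏━━━━━━━━━━━━━━━━━━━━━━━━┓oup┃         
 ┃          ┃ MusicSequencer         ┃oup┃         
 ┃          ┠────────────────────────┨oup┃         
 ┃          ┃      ▼1234567890123    ┃oup┃         
 ┃          ┃  Bass·····█·██··██·    ┃oup┃         
 ┃          ┃   Tom·█·██··███··█·    ┃oup┃         
 ┗━━━━━━━━━━┃ Snare·█·········█·█    ┃oup┃         
            ┃  Clap···█··█·····█·    ┃oup┃         
            ┃  Kick··███····█···█    ┃   ┃         
            ┃                        ┃   ┃         
            ┗━━━━━━━━━━━━━━━━━━━━━━━━┛   ┃         
                ┃key2 = value92          ┃         
                ┃key3 = value83          ┃         
                ┃key4 = value72          ┃         
                ┃key5 = value23          ┃         
                ┗━━━━━━━━━━━━━━━━━━━━━━━━┛         
                                                   


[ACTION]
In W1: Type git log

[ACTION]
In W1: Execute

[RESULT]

                                                   
 ┏━━━━━━━━━━━━━━┏━━━━━━━━━━━━━━━━━━━━━━━━┓         
 ┃ Tetris       ┃ Terminal               ┃         
 ┠──────────────┠────────────────────────┨         
 ┃          │Nex┃-rw-r--r--  1 user group┃         
 ┃          ┏━━━━━━━━━━━━━━━━━━━━━━━━┓oup┃         
 ┃          ┃ MusicSequencer         ┃oup┃         
 ┃          ┠────────────────────────┨   ┃         
 ┃          ┃      ▼1234567890123    ┃   ┃         
 ┃          ┃  Bass·····█·██··██·    ┃   ┃         
 ┃          ┃   Tom·█·██··███··█·    ┃   ┃         
 ┗━━━━━━━━━━┃ Snare·█·········█·█    ┃   ┃         
            ┃  Clap···█··█·····█·    ┃   ┃         
            ┃  Kick··███····█···█    ┃   ┃         
            ┃                        ┃   ┃         
            ┗━━━━━━━━━━━━━━━━━━━━━━━━┛   ┃         
                ┃ceef684 Add feature     ┃         
                ┃8769101 Clean up        ┃         
                ┃14631a1 Fix bug         ┃         
                ┃$ █                     ┃         
                ┗━━━━━━━━━━━━━━━━━━━━━━━━┛         
                                                   


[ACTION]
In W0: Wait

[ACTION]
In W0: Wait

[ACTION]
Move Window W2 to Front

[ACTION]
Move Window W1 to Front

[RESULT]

                                                   
 ┏━━━━━━━━━━━━━━┏━━━━━━━━━━━━━━━━━━━━━━━━┓         
 ┃ Tetris       ┃ Terminal               ┃         
 ┠──────────────┠────────────────────────┨         
 ┃          │Nex┃-rw-r--r--  1 user group┃         
 ┃          ┏━━━┃drwxr-xr-x  1 user group┃         
 ┃          ┃ Mu┃-rw-r--r--  1 user group┃         
 ┃          ┠───┃$ cat data.txt          ┃         
 ┃          ┃   ┃key0 = value25          ┃         
 ┃          ┃  B┃key1 = value55          ┃         
 ┃          ┃   ┃key2 = value92          ┃         
 ┗━━━━━━━━━━┃ Sn┃key3 = value83          ┃         
            ┃  C┃key4 = value72          ┃         
            ┃  K┃key5 = value23          ┃         
            ┃   ┃$ git log               ┃         
            ┗━━━┃453284b Refactor        ┃         
                ┃ceef684 Add feature     ┃         
                ┃8769101 Clean up        ┃         
                ┃14631a1 Fix bug         ┃         
                ┃$ █                     ┃         
                ┗━━━━━━━━━━━━━━━━━━━━━━━━┛         
                                                   


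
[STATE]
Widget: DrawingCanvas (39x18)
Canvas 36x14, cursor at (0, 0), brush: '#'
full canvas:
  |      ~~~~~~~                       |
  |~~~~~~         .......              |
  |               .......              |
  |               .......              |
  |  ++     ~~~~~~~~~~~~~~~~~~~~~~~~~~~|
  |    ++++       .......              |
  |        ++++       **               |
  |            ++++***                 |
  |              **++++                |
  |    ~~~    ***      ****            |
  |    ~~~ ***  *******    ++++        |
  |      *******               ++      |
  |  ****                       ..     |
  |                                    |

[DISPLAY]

+     ~~~~~~~                          
~~~~~~         .......                 
               .......                 
               .......                 
  ++     ~~~~~~~~~~~~~~~~~~~~~~~~~~~   
    ++++       .......                 
        ++++       **                  
            ++++***                    
              **++++                   
    ~~~    ***      ****               
    ~~~ ***  *******    ++++           
      *******               ++         
  ****                       ..        
                                       
                                       
                                       
                                       
                                       


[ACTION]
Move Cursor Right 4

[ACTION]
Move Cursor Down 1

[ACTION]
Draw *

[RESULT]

      ~~~~~~~                          
~~~~*~         .......                 
               .......                 
               .......                 
  ++     ~~~~~~~~~~~~~~~~~~~~~~~~~~~   
    ++++       .......                 
        ++++       **                  
            ++++***                    
              **++++                   
    ~~~    ***      ****               
    ~~~ ***  *******    ++++           
      *******               ++         
  ****                       ..        
                                       
                                       
                                       
                                       
                                       


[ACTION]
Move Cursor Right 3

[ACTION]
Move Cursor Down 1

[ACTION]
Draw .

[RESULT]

      ~~~~~~~                          
~~~~*~         .......                 
       .       .......                 
               .......                 
  ++     ~~~~~~~~~~~~~~~~~~~~~~~~~~~   
    ++++       .......                 
        ++++       **                  
            ++++***                    
              **++++                   
    ~~~    ***      ****               
    ~~~ ***  *******    ++++           
      *******               ++         
  ****                       ..        
                                       
                                       
                                       
                                       
                                       


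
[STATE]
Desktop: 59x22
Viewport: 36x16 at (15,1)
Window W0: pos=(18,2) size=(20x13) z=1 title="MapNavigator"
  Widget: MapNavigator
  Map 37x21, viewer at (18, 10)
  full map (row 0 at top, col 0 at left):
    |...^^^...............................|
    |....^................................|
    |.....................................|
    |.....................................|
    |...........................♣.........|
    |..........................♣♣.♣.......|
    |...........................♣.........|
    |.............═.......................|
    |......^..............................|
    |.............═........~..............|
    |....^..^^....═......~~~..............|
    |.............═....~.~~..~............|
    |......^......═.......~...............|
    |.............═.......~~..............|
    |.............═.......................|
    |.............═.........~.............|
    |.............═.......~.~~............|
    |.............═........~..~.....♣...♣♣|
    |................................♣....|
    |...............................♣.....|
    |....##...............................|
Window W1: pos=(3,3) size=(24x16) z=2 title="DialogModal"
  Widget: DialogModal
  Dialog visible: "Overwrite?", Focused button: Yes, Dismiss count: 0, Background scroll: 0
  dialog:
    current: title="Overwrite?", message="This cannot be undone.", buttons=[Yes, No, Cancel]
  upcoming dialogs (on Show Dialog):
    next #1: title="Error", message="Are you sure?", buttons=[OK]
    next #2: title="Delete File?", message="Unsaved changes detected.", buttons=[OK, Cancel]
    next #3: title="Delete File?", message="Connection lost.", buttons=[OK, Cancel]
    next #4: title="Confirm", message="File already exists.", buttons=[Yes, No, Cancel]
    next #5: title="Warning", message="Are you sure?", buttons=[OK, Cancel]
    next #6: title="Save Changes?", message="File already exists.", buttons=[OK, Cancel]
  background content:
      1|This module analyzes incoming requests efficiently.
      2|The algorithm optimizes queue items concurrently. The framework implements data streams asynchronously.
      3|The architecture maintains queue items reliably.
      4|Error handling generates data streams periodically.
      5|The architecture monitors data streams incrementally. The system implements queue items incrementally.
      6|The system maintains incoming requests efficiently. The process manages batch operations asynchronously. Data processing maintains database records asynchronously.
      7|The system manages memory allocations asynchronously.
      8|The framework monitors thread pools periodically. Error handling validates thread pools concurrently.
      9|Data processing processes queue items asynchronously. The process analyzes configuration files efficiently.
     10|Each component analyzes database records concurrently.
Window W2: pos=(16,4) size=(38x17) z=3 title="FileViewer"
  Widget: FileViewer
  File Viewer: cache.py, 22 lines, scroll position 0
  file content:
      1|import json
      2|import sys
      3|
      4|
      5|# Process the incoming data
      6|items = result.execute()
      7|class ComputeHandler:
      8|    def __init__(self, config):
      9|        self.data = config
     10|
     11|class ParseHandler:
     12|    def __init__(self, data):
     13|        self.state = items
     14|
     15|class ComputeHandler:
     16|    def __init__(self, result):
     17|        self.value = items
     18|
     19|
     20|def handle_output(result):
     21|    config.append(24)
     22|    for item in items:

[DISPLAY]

                                    
   ┏━━━━━━━━━━━━━━━━━━┓             
━━━━━━━━━━━┓gator     ┃             
l┏━━━━━━━━━━━━━━━━━━━━━━━━━━━━━━━━━━
─┃ FileViewer                       
 ┠──────────────────────────────────
h┃import json                       
c┃import sys                        
─┃                                  
r┃                                  
n┃# Process the incoming data       
o┃items = result.execute()          
─┃class ComputeHandler:             
s┃    def __init__(self, config):   
e┃        self.data = config        
 ┃                                  


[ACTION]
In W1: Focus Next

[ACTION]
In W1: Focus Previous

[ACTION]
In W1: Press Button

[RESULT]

                                    
   ┏━━━━━━━━━━━━━━━━━━┓             
━━━━━━━━━━━┓gator     ┃             
l┏━━━━━━━━━━━━━━━━━━━━━━━━━━━━━━━━━━
─┃ FileViewer                       
 ┠──────────────────────────────────
h┃import json                       
c┃import sys                        
i┃                                  
c┃                                  
m┃# Process the incoming data       
m┃items = result.execute()          
r┃class ComputeHandler:             
s┃    def __init__(self, config):   
e┃        self.data = config        
 ┃                                  


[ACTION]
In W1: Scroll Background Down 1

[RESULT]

                                    
   ┏━━━━━━━━━━━━━━━━━━┓             
━━━━━━━━━━━┓gator     ┃             
l┏━━━━━━━━━━━━━━━━━━━━━━━━━━━━━━━━━━
─┃ FileViewer                       
h┠──────────────────────────────────
c┃import json                       
i┃import sys                        
c┃                                  
m┃                                  
m┃# Process the incoming data       
r┃items = result.execute()          
s┃class ComputeHandler:             
e┃    def __init__(self, config):   
 ┃        self.data = config        
 ┃                                  
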